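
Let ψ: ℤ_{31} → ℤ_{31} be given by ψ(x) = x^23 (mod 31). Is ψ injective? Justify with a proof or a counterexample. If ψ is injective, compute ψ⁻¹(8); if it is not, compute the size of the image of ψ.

2

Since 31 is prime, the nonzero elements of ℤ_{31} form a cyclic group of order 30.
As gcd(23, 30) = 1, raising to the 23rd power is a bijection on this group: if a^23 ≡ b^23 then (ab^{−1})^23 = 1, and the only element of order dividing gcd(23, 30) = 1 is 1, so a = b.
With ψ(0) = 0 this makes ψ injective on all of ℤ_{31}, hence bijective (finite equal-size domain and codomain). In particular ψ is injective.
Since ψ is injective, we find the preimage of 8. The inverse of x ↦ x^23 on (ℤ_{31})^× is x ↦ x^17, because 23·17 = 391 = 13·30 + 1 ≡ 1 (mod 30) and x^{30} = 1 for x ≠ 0 (Fermat). So ψ⁻¹(8) = 8^17 mod 31.
Repeated squaring mod 31: 8^1 ≡ 8, 8^2 ≡ 8² = 64 ≡ 2, 8^4 ≡ 2² = 4, 8^8 ≡ 4² = 16, 8^16 ≡ 16² = 256 ≡ 8. Since 17 = 16 + 1, 8^17 ≡ 8·8: 8·8 = 64 ≡ 2. So 8^17 ≡ 2 (mod 31).
Hence ψ⁻¹(8) = 2.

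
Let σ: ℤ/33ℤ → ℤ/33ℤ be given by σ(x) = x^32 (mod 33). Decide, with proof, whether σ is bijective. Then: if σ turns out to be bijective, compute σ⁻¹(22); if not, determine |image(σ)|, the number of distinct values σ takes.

σ(4): Repeated squaring mod 33: 4^1 ≡ 4, 4^2 ≡ 4² = 16, 4^4 ≡ 16² = 256 ≡ 25, 4^8 ≡ 25² = 625 ≡ 31, 4^16 ≡ 31² = 961 ≡ 4, 4^32 ≡ 4² = 16. So 4^32 ≡ 16 (mod 33).
σ(7): Repeated squaring mod 33: 7^1 ≡ 7, 7^2 ≡ 7² = 49 ≡ 16, 7^4 ≡ 16² = 256 ≡ 25, 7^8 ≡ 25² = 625 ≡ 31, 7^16 ≡ 31² = 961 ≡ 4, 7^32 ≡ 4² = 16. So 7^32 ≡ 16 (mod 33).
So σ(4) = σ(7) = 16 while 4 ≠ 7, thus σ is not injective, hence not bijective.
Since σ is not bijective, we determine |image(σ)|. Computing x^32 mod 33 for each x (by repeated squaring, reducing mod 33 at every step), the values σ(0), σ(1), …, σ(32) are: 0, 1, 4, 9, 16, 25, 3, 16, 31, 15, 1, 22, 12, 4, 31, 27, 25, 25, 27, 31, 4, 12, 22, 1, 15, 31, 16, 3, 25, 16, 9, 4, 1.
The distinct values are {0, 1, 3, 4, 9, 12, 15, 16, 22, 25, 27, 31}; there are 12 of them.

12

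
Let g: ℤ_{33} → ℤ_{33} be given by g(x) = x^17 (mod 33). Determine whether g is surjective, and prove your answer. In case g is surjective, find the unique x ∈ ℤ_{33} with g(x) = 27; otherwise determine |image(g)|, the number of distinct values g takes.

15

Computing x^17 mod 33 for each x (by repeated squaring, reducing mod 33 at every step), the values g(0), g(1), …, g(32) are: 0, 1, 29, 9, 16, 14, 30, 28, 2, 15, 10, 11, 12, 7, 20, 27, 25, 8, 6, 13, 26, 21, 22, 23, 18, 31, 5, 3, 19, 17, 24, 4, 32.
Every element of ℤ_{33} appears exactly once in this list, so g is a bijection, and in particular surjective.
Since g is surjective, we read off the preimage of 27 from the same table: g(15) = 27, so g⁻¹(27) = 15.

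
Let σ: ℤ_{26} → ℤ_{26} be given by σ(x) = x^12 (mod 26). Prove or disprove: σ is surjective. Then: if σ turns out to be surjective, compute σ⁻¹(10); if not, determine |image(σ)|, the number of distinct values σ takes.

4

σ(1) = 1^12 = 1.
σ(3): Repeated squaring mod 26: 3^1 ≡ 3, 3^2 ≡ 3² = 9, 3^4 ≡ 9² = 81 ≡ 3, 3^8 ≡ 3² = 9. Since 12 = 8 + 4, 3^12 ≡ 9·3: 9·3 = 27 ≡ 1. So 3^12 ≡ 1 (mod 26).
So σ(1) = σ(3) = 1 while 1 ≠ 3, therefore σ is not injective.
A non-injective map from the 26-element set ℤ_{26} to itself takes at most 25 distinct values, so it cannot be surjective. So σ is not surjective.
Since σ is not surjective, we determine |image(σ)|. Computing x^12 mod 26 for each x (by repeated squaring, reducing mod 26 at every step), the values σ(0), σ(1), …, σ(25) are: 0, 1, 14, 1, 14, 1, 14, 1, 14, 1, 14, 1, 14, 13, 14, 1, 14, 1, 14, 1, 14, 1, 14, 1, 14, 1.
The distinct values are {0, 1, 13, 14}; there are 4 of them.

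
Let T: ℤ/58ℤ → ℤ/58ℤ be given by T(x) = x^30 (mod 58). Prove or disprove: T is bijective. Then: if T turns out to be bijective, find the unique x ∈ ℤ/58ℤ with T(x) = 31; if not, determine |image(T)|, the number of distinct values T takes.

T(28): Repeated squaring mod 58: 28^1 ≡ 28, 28^2 ≡ 28² = 784 ≡ 30, 28^4 ≡ 30² = 900 ≡ 30, 28^8 ≡ 30² = 900 ≡ 30, 28^16 ≡ 30² = 900 ≡ 30. Since 30 = 16 + 8 + 4 + 2, 28^30 ≡ 30·30·30·30: 30·30 = 900 ≡ 30, then 30·30 = 900 ≡ 30, then 30·30 = 900 ≡ 30. So 28^30 ≡ 30 (mod 58).
T(30): Repeated squaring mod 58: 30^1 ≡ 30, 30^2 ≡ 30² = 900 ≡ 30, 30^4 ≡ 30² = 900 ≡ 30, 30^8 ≡ 30² = 900 ≡ 30, 30^16 ≡ 30² = 900 ≡ 30. Since 30 = 16 + 8 + 4 + 2, 30^30 ≡ 30·30·30·30: 30·30 = 900 ≡ 30, then 30·30 = 900 ≡ 30, then 30·30 = 900 ≡ 30. So 30^30 ≡ 30 (mod 58).
So T(28) = T(30) = 30 while 28 ≠ 30, therefore T is not injective, hence not bijective.
Since T is not bijective, we determine |image(T)|. Computing x^30 mod 58 for each x (by repeated squaring, reducing mod 58 at every step), the values T(0), T(1), …, T(57) are: 0, 1, 4, 9, 16, 25, 36, 49, 6, 23, 42, 5, 28, 53, 22, 51, 24, 57, 34, 13, 52, 35, 20, 7, 54, 45, 38, 33, 30, 29, 30, 33, 38, 45, 54, 7, 20, 35, 52, 13, 34, 57, 24, 51, 22, 53, 28, 5, 42, 23, 6, 49, 36, 25, 16, 9, 4, 1.
The distinct values are {0, 1, 4, 5, 6, 7, 9, 13, 16, 20, 22, 23, 24, 25, 28, 29, 30, 33, 34, 35, 36, 38, 42, 45, 49, 51, 52, 53, 54, 57}; there are 30 of them.

30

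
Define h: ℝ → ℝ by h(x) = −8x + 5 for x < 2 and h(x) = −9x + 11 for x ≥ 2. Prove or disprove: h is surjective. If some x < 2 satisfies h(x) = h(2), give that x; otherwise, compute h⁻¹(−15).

Both pieces are strictly decreasing (slopes −8 and −9), so each is injective on its own interval.
The left piece maps (−∞, 2) onto (−11, ∞); the right piece maps [2, ∞) onto (−∞, −7].
The union (−11, ∞) ∪ (−∞, −7] covers ℝ, so h is surjective.
For the follow-up: the images overlap, so an x < 2 with h(x) = h(2) exists. h(2) = −7; solving −8x + 5 = −7 for x < 2 gives x = (−7 − 5)/(−8) = 3/2.

3/2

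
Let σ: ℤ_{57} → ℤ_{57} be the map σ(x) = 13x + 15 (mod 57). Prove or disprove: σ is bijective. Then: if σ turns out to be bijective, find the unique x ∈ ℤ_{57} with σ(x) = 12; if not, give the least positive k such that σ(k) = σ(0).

48

If σ(a) = σ(b), then 13a ≡ 13b (mod 57). Because gcd(13, 57) = 1, we may cancel 13 to get a ≡ b (mod 57).
We now compute 13⁻¹ mod 57 explicitly. Euclid's algorithm: 57 = 4·13 + 5, 13 = 2·5 + 3, 5 = 1·3 + 2, 3 = 1·2 + 1; back-substituting gives 1 = 22·13 − 5·57, so 13⁻¹ ≡ 22 (mod 57).
For any y ∈ ℤ_{57}, x = 22(y − 15) mod 57 satisfies σ(x) = 13·22(y − 15) + 15 ≡ y (since 13·22 ≡ 1 mod 57). So every y has a preimage.
Therefore σ is bijective.
Since σ is bijective, we find σ⁻¹(12): we need 13x ≡ 12 − 15 ≡ 54 (mod 57). Using 13⁻¹ = 22: x ≡ 22·54 = 1188 = 20·57 + 48, so x = 48.
Check: σ(48) = 13·48 + 15 = 639 = 11·57 + 12 ≡ 12 (mod 57).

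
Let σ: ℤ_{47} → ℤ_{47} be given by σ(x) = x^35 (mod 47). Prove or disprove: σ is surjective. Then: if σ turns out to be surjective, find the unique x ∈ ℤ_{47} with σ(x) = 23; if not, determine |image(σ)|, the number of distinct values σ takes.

35

Since 47 is prime, the nonzero elements of ℤ_{47} form a cyclic group of order 46.
As gcd(35, 46) = 1, raising to the 35th power is a bijection on this group: if a^35 ≡ b^35 then (ab^{−1})^35 = 1, and the only element of order dividing gcd(35, 46) = 1 is 1, so a = b.
With σ(0) = 0 this makes σ injective on all of ℤ_{47}, hence bijective (finite equal-size domain and codomain). In particular σ is surjective.
Since σ is surjective, we find the preimage of 23. The inverse of x ↦ x^35 on (ℤ_{47})^× is x ↦ x^25, because 35·25 = 875 = 19·46 + 1 ≡ 1 (mod 46) and x^{46} = 1 for x ≠ 0 (Fermat). So σ⁻¹(23) = 23^25 mod 47.
Repeated squaring mod 47: 23^1 ≡ 23, 23^2 ≡ 23² = 529 ≡ 12, 23^4 ≡ 12² = 144 ≡ 3, 23^8 ≡ 3² = 9, 23^16 ≡ 9² = 81 ≡ 34. Since 25 = 16 + 8 + 1, 23^25 ≡ 34·9·23: 34·9 = 306 ≡ 24, then 24·23 = 552 ≡ 35. So 23^25 ≡ 35 (mod 47).
Hence σ⁻¹(23) = 35.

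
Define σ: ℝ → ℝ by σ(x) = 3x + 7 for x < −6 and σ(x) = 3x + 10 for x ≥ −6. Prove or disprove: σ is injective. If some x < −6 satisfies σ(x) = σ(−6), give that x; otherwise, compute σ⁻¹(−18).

-25/3

Both pieces are strictly increasing (slopes 3 and 3), so each is injective on its own interval.
The left piece maps (−∞, −6) onto (−∞, −11); the right piece maps [−6, ∞) onto [−8, ∞).
These images are disjoint, so no value is attained by both pieces. So σ is injective.
Because the two images are disjoint, no x < −6 has σ(x) = σ(−6), so we compute σ⁻¹(−18): −18 lies in (−∞, −11), so solve 3x + 7 = −18: x = (−18 − 7)/3 = −25/3.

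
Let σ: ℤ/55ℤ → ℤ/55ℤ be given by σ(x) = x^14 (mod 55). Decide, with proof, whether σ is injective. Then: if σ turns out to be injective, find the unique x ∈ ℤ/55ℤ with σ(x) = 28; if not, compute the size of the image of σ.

σ(3): Repeated squaring mod 55: 3^1 ≡ 3, 3^2 ≡ 3² = 9, 3^4 ≡ 9² = 81 ≡ 26, 3^8 ≡ 26² = 676 ≡ 16. Since 14 = 8 + 4 + 2, 3^14 ≡ 16·26·9: 16·26 = 416 ≡ 31, then 31·9 = 279 ≡ 4. So 3^14 ≡ 4 (mod 55).
σ(8): Repeated squaring mod 55: 8^1 ≡ 8, 8^2 ≡ 8² = 64 ≡ 9, 8^4 ≡ 9² = 81 ≡ 26, 8^8 ≡ 26² = 676 ≡ 16. Since 14 = 8 + 4 + 2, 8^14 ≡ 16·26·9: 16·26 = 416 ≡ 31, then 31·9 = 279 ≡ 4. So 8^14 ≡ 4 (mod 55).
So σ(3) = σ(8) = 4 while 3 ≠ 8, hence σ is not injective.
Since σ is not injective, we determine |image(σ)|. Computing x^14 mod 55 for each x (by repeated squaring, reducing mod 55 at every step), the values σ(0), σ(1), …, σ(54) are: 0, 1, 49, 4, 36, 20, 31, 14, 4, 16, 45, 11, 34, 49, 26, 25, 31, 9, 14, 26, 5, 1, 44, 34, 16, 15, 36, 9, 9, 36, 15, 16, 34, 44, 1, 5, 26, 14, 9, 31, 25, 26, 49, 34, 11, 45, 16, 4, 14, 31, 20, 36, 4, 49, 1.
The distinct values are {0, 1, 4, 5, 9, 11, 14, 15, 16, 20, 25, 26, 31, 34, 36, 44, 45, 49}; there are 18 of them.

18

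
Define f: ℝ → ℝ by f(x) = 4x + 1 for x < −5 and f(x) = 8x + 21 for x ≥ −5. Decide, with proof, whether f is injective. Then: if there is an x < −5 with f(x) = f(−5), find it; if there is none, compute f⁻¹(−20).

-21/4

Both pieces are strictly increasing (slopes 4 and 8), so each is injective on its own interval.
The left piece maps (−∞, −5) onto (−∞, −19); the right piece maps [−5, ∞) onto [−19, ∞).
These images are disjoint, so no value is attained by both pieces. So f is injective.
Because the two images are disjoint, no x < −5 has f(x) = f(−5), so we compute f⁻¹(−20): −20 lies in (−∞, −19), so solve 4x + 1 = −20: x = (−20 − 1)/4 = −21/4.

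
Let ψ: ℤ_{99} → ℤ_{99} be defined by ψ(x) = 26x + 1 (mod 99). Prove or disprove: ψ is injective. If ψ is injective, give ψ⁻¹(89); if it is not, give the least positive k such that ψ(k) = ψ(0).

By definition, ψ is injective when ψ(x_1) = ψ(x_2) forces x_1 = x_2.
Suppose ψ(x_1) = ψ(x_2) in ℤ_{99}. Then 26x_1 + 1 ≡ 26x_2 + 1 (mod 99), so 26(x_1 − x_2) ≡ 0 (mod 99).
Since gcd(26, 99) = 1, 26 is invertible modulo 99, therefore x_1 − x_2 ≡ 0 (mod 99), i.e. x_1 = x_2.
Thus ψ is injective.
We now compute 26⁻¹ mod 99 explicitly. Euclid's algorithm: 99 = 3·26 + 21, 26 = 1·21 + 5, 21 = 4·5 + 1; back-substituting gives 1 = 80·26 − 21·99, so 26⁻¹ ≡ 80 (mod 99).
Since ψ is injective, we compute ψ⁻¹(89): solve 26x + 1 ≡ 89 (mod 99), i.e. 26x ≡ 88 (mod 99).
Multiplying by 26⁻¹ = 80 gives x ≡ 80·88 = 7040 = 71·99 + 11 ≡ 11 (mod 99).
Check: ψ(11) = 26·11 + 1 = 287 = 2·99 + 89 ≡ 89 (mod 99).

11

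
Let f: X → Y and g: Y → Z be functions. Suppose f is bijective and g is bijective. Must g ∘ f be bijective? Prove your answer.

bijective

Injectivity: if g(f(a)) = g(f(b)) then f(a) = f(b) (g injective) so a = b (f injective).
Surjectivity: for c ∈ Z pick b with g(b) = c, then a with f(a) = b; then (g ∘ f)(a) = c.
Therefore g ∘ f is bijective.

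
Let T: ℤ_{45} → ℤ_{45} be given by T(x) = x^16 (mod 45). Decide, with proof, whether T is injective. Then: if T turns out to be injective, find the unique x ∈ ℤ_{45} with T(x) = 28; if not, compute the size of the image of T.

8

T(3): Repeated squaring mod 45: 3^1 ≡ 3, 3^2 ≡ 3² = 9, 3^4 ≡ 9² = 81 ≡ 36, 3^8 ≡ 36² = 1296 ≡ 36, 3^16 ≡ 36² = 1296 ≡ 36. So 3^16 ≡ 36 (mod 45).
T(6): Repeated squaring mod 45: 6^1 ≡ 6, 6^2 ≡ 6² = 36, 6^4 ≡ 36² = 1296 ≡ 36, 6^8 ≡ 36² = 1296 ≡ 36, 6^16 ≡ 36² = 1296 ≡ 36. So 6^16 ≡ 36 (mod 45).
So T(3) = T(6) = 36 while 3 ≠ 6, so T is not injective.
Since T is not injective, we determine |image(T)|. Computing x^16 mod 45 for each x (by repeated squaring, reducing mod 45 at every step), the values T(0), T(1), …, T(44) are: 0, 1, 16, 36, 31, 40, 36, 16, 1, 36, 10, 16, 36, 31, 31, 0, 16, 1, 36, 1, 25, 36, 31, 31, 36, 25, 1, 36, 1, 16, 0, 31, 31, 36, 16, 10, 36, 1, 16, 36, 40, 31, 36, 16, 1.
The distinct values are {0, 1, 10, 16, 25, 31, 36, 40}; there are 8 of them.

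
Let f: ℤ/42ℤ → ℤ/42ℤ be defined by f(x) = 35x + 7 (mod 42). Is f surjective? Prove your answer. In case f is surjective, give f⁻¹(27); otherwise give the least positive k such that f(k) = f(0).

Since gcd(35, 42) = 7, we have 35x ≡ 0 (mod 7) for all x, so f(x) ≡ 0 (mod 7).
But 1 ≢ 0 (mod 7), so 1 ∈ ℤ/42ℤ has no preimage. Hence f is not surjective.
Since f is not surjective, we find the least positive k with f(k) = f(0): this means 35k ≡ 0 (mod 42), i.e. 42 ∣ 35k. Since gcd(35, 42) = 7, dividing through by 7 this holds exactly when 6 ∣ 5k, and as gcd(5, 6) = 1, exactly when 6 ∣ k.
The smallest positive such k is 6.

6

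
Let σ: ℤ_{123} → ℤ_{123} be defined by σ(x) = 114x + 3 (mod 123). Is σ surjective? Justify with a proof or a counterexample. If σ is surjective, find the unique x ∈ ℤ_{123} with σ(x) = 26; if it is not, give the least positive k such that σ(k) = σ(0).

41

Recall: surjectivity means every element of the codomain has a preimage under σ.
Since gcd(114, 123) = 3, we have 114x ≡ 0 (mod 3) for all x, so σ(x) ≡ 0 (mod 3).
But 1 ≢ 0 (mod 3), so 1 ∈ ℤ_{123} has no preimage. Hence σ is not surjective.
Since σ is not surjective, we find the least positive k with σ(k) = σ(0): this means 114k ≡ 0 (mod 123), i.e. 123 ∣ 114k. Since gcd(114, 123) = 3, dividing through by 3 this holds exactly when 41 ∣ 38k, and as gcd(38, 41) = 1, exactly when 41 ∣ k.
The smallest positive such k is 41.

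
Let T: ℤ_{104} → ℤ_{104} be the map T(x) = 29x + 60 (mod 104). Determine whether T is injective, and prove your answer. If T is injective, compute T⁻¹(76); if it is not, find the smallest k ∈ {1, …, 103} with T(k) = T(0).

40

If T(s) = T(t), then 29s ≡ 29t (mod 104). Because gcd(29, 104) = 1, we may cancel 29 to get s ≡ t (mod 104).
So T is injective.
We now compute 29⁻¹ mod 104 explicitly. Euclid's algorithm: 104 = 3·29 + 17, 29 = 1·17 + 12, 17 = 1·12 + 5, 12 = 2·5 + 2, 5 = 2·2 + 1; back-substituting gives 1 = 61·29 − 17·104, so 29⁻¹ ≡ 61 (mod 104).
Since T is injective, we compute T⁻¹(76): solve 29x + 60 ≡ 76 (mod 104), i.e. 29x ≡ 16 (mod 104).
Multiplying by 29⁻¹ = 61 gives x ≡ 61·16 = 976 = 9·104 + 40 ≡ 40 (mod 104).
Check: T(40) = 29·40 + 60 = 1220 = 11·104 + 76 ≡ 76 (mod 104).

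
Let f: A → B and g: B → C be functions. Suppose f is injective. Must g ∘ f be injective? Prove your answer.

No. Take A = B = C = {1, 2, 3}, f = identity (injective), and g(x) = 1 for every x.
Then (g ∘ f)(1) = 1 = (g ∘ f)(3) with 1 ≠ 3, so g ∘ f is not injective.

not injective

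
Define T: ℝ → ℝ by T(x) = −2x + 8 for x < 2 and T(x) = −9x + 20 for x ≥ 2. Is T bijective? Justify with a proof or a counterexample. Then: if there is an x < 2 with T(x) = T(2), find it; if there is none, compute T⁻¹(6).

Both pieces are strictly decreasing (slopes −2 and −9), so each is injective on its own interval.
The left piece maps (−∞, 2) onto (4, ∞); the right piece maps [2, ∞) onto (−∞, 2].
The images leave a gap (4 has no preimage), so T is not surjective, hence not bijective.
Because the two images are disjoint, no x < 2 has T(x) = T(2), so we compute T⁻¹(6): 6 lies in (4, ∞), so solve −2x + 8 = 6: x = (6 − 8)/(−2) = 1.

1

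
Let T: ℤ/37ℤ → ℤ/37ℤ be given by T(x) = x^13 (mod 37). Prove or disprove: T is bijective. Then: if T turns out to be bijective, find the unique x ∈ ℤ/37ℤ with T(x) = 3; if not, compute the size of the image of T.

Since 37 is prime, the nonzero elements of ℤ/37ℤ form a cyclic group of order 36.
As gcd(13, 36) = 1, raising to the 13th power is a bijection on this group: if s^13 ≡ t^13 then (st^{−1})^13 = 1, and the only element of order dividing gcd(13, 36) = 1 is 1, so s = t.
With T(0) = 0 this makes T injective on all of ℤ/37ℤ, hence bijective (finite equal-size domain and codomain). In particular T is bijective.
Since T is bijective, we find the preimage of 3. The inverse of x ↦ x^13 on (ℤ/37ℤ)^× is x ↦ x^25, because 13·25 = 325 = 9·36 + 1 ≡ 1 (mod 36) and x^{36} = 1 for x ≠ 0 (Fermat). So T⁻¹(3) = 3^25 mod 37.
Repeated squaring mod 37: 3^1 ≡ 3, 3^2 ≡ 3² = 9, 3^4 ≡ 9² = 81 ≡ 7, 3^8 ≡ 7² = 49 ≡ 12, 3^16 ≡ 12² = 144 ≡ 33. Since 25 = 16 + 8 + 1, 3^25 ≡ 33·12·3: 33·12 = 396 ≡ 26, then 26·3 = 78 ≡ 4. So 3^25 ≡ 4 (mod 37).
Hence T⁻¹(3) = 4.

4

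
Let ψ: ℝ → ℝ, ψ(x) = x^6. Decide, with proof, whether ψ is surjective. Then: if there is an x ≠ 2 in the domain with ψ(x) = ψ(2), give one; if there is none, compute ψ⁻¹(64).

-2

Since 6 is even, x^6 ≥ 0 for all x ∈ ℝ, so −1 ∈ ℝ has no preimage. So ψ is not surjective.
For the follow-up, such an x exists: taking x = −2 ∈ ℝ gives ψ(−2) = 64 = ψ(2) with −2 ≠ 2.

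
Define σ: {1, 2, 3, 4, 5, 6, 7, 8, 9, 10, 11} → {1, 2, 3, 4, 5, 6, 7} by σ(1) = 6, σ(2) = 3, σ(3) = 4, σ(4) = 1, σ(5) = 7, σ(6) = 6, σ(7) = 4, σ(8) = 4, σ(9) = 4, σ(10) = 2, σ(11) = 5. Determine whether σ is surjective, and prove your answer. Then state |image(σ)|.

Every element of the codomain has a preimage: 1 = σ(4), 2 = σ(10), 3 = σ(2), 4 = σ(3), 5 = σ(11), 6 = σ(1), 7 = σ(5).
Hence σ is surjective.
The image of σ is {1, 2, 3, 4, 5, 6, 7}, which has 7 elements.

7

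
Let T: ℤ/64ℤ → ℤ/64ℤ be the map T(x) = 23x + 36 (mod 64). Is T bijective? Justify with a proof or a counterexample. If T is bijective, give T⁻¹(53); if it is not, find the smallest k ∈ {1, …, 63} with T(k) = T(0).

Suppose T(s) = T(t) in ℤ/64ℤ. Then 23s + 36 ≡ 23t + 36 (mod 64), thus 23(s − t) ≡ 0 (mod 64).
Since gcd(23, 64) = 1, 23 is invertible modulo 64, thus s − t ≡ 0 (mod 64), i.e. s = t.
We now compute 23⁻¹ mod 64 explicitly. Euclid's algorithm: 64 = 2·23 + 18, 23 = 1·18 + 5, 18 = 3·5 + 3, 5 = 1·3 + 2, 3 = 1·2 + 1; back-substituting gives 1 = 39·23 − 14·64, so 23⁻¹ ≡ 39 (mod 64).
Then y ↦ 39(y − 36) is a two-sided inverse to T, so every y ∈ ℤ/64ℤ has a preimage.
So T is bijective.
Since T is bijective, we find T⁻¹(53): we need 23x ≡ 53 − 36 ≡ 17 (mod 64). Using 23⁻¹ = 39: x ≡ 39·17 = 663 = 10·64 + 23, so x = 23.
Check: T(23) = 23·23 + 36 = 565 = 8·64 + 53 ≡ 53 (mod 64).

23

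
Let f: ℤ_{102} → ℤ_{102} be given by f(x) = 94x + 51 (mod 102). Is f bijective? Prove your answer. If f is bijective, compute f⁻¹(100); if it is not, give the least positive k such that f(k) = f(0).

51

Recall that f is injective when f(a) = f(b) forces a = b.
We have gcd(94, 102) = 2 > 1. Taking a = 0 and b = 51: f(0) = 51 and f(51) = 94·51 + 51 = 4845 ≡ 51 (mod 102).
So f(0) = f(51) while 0 ≠ 51, hence f is not injective, hence not bijective.
Since f is not bijective, we find the least positive k with f(k) = f(0): this means 94k ≡ 0 (mod 102), i.e. 102 ∣ 94k. Since gcd(94, 102) = 2, dividing through by 2 this holds exactly when 51 ∣ 47k, and as gcd(47, 51) = 1, exactly when 51 ∣ k.
The smallest positive such k is 51.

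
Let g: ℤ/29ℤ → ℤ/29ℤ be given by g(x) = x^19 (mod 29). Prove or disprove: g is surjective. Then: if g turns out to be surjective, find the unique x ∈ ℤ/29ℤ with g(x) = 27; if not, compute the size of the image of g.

21

Since 29 is prime, the nonzero elements of ℤ/29ℤ form a cyclic group of order 28.
As gcd(19, 28) = 1, raising to the 19th power is a bijection on this group: if s^19 ≡ t^19 then (st^{−1})^19 = 1, and the only element of order dividing gcd(19, 28) = 1 is 1, so s = t.
With g(0) = 0 this makes g injective on all of ℤ/29ℤ, hence bijective (finite equal-size domain and codomain). In particular g is surjective.
Since g is surjective, we find the preimage of 27. The inverse of x ↦ x^19 on (ℤ/29ℤ)^× is x ↦ x^3, because 19·3 = 57 = 2·28 + 1 ≡ 1 (mod 28) and x^{28} = 1 for x ≠ 0 (Fermat). So g⁻¹(27) = 27^3 mod 29.
Repeated squaring mod 29: 27^1 ≡ 27, 27^2 ≡ 27² = 729 ≡ 4. Since 3 = 2 + 1, 27^3 ≡ 4·27: 4·27 = 108 ≡ 21. So 27^3 ≡ 21 (mod 29).
Hence g⁻¹(27) = 21.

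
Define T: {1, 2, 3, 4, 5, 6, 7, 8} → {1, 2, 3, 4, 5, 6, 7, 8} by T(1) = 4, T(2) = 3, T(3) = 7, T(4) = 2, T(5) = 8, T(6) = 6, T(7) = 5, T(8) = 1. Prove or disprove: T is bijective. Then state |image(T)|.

The values 4, 3, 7, 2, 8, 6, 5, 1 are a permutation of {1, 2, 3, 4, 5, 6, 7, 8}: each element appears exactly once.
So T is injective and surjective, hence bijective.
The image of T is {1, 2, 3, 4, 5, 6, 7, 8}, which has 8 elements.

8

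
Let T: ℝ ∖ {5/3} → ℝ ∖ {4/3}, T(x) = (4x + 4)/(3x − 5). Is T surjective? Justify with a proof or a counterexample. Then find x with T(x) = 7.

39/17

For any y ≠ 4/3, solving y(3x − 5) = 4x + 4 for x gives a well-defined x ≠ 5/3. So T is surjective.
Solving T(x) = 7: cross-multiplying gives 4x + 4 = 7(3x − 5), which rearranges to −17x = −39, so x = 39/17.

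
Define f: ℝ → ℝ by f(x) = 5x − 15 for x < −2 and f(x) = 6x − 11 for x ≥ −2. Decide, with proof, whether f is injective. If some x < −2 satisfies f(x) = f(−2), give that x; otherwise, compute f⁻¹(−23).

-2

Both pieces are strictly increasing (slopes 5 and 6), so each is injective on its own interval.
The left piece maps (−∞, −2) onto (−∞, −25); the right piece maps [−2, ∞) onto [−23, ∞).
These images are disjoint, so no value is attained by both pieces. Hence f is injective.
Because the two images are disjoint, no x < −2 has f(x) = f(−2), so we compute f⁻¹(−23): −23 lies in [−23, ∞), so solve 6x − 11 = −23: x = (−23 + 11)/6 = −2.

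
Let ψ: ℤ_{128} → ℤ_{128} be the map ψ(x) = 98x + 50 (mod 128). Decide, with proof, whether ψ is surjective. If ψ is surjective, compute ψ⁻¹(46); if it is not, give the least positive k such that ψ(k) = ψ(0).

64

Since gcd(98, 128) = 2, we have 98x ≡ 0 (mod 2) for all x, so ψ(x) ≡ 0 (mod 2).
But 1 ≢ 0 (mod 2), so 1 ∈ ℤ_{128} has no preimage. Therefore ψ is not surjective.
Since ψ is not surjective, we find the least positive k with ψ(k) = ψ(0): this means 98k ≡ 0 (mod 128), i.e. 128 ∣ 98k. Since gcd(98, 128) = 2, dividing through by 2 this holds exactly when 64 ∣ 49k, and as gcd(49, 64) = 1, exactly when 64 ∣ k.
The smallest positive such k is 64.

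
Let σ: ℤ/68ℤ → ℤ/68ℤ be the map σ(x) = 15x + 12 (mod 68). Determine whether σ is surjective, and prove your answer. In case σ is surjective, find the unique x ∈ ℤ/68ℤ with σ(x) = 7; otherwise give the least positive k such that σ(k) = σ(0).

Since gcd(15, 68) = 1, 15 is invertible modulo 68. Euclid's algorithm: 68 = 4·15 + 8, 15 = 1·8 + 7, 8 = 1·7 + 1; back-substituting gives 1 = 59·15 − 13·68, so 15⁻¹ ≡ 59 (mod 68).
Then y ↦ 59(y − 12) is a two-sided inverse to σ, so every y ∈ ℤ/68ℤ has a preimage.
Thus σ is surjective.
Since σ is surjective, we compute σ⁻¹(7): solve 15x + 12 ≡ 7 (mod 68), i.e. 15x ≡ 63 (mod 68).
Multiplying by 15⁻¹ = 59 gives x ≡ 59·63 = 3717 = 54·68 + 45 ≡ 45 (mod 68).
Check: σ(45) = 15·45 + 12 = 687 = 10·68 + 7 ≡ 7 (mod 68).

45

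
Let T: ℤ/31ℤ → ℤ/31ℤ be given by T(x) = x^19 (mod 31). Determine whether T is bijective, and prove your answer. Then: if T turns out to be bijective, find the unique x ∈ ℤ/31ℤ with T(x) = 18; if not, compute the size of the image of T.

10

Since 31 is prime, the nonzero elements of ℤ/31ℤ form a cyclic group of order 30.
As gcd(19, 30) = 1, raising to the 19th power is a bijection on this group: if x_1^19 ≡ x_2^19 then (x_1x_2^{−1})^19 = 1, and the only element of order dividing gcd(19, 30) = 1 is 1, so x_1 = x_2.
With T(0) = 0 this makes T injective on all of ℤ/31ℤ, hence bijective (finite equal-size domain and codomain). In particular T is bijective.
Since T is bijective, we find the preimage of 18. The inverse of x ↦ x^19 on (ℤ/31ℤ)^× is x ↦ x^19, because 19·19 = 361 = 12·30 + 1 ≡ 1 (mod 30) and x^{30} = 1 for x ≠ 0 (Fermat). So T⁻¹(18) = 18^19 mod 31.
Repeated squaring mod 31: 18^1 ≡ 18, 18^2 ≡ 18² = 324 ≡ 14, 18^4 ≡ 14² = 196 ≡ 10, 18^8 ≡ 10² = 100 ≡ 7, 18^16 ≡ 7² = 49 ≡ 18. Since 19 = 16 + 2 + 1, 18^19 ≡ 18·14·18: 18·14 = 252 ≡ 4, then 4·18 = 72 ≡ 10. So 18^19 ≡ 10 (mod 31).
Hence T⁻¹(18) = 10.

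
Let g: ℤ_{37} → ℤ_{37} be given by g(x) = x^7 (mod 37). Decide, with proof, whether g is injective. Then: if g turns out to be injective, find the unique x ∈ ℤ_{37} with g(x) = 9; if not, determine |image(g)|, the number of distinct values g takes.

Since 37 is prime, the nonzero elements of ℤ_{37} form a cyclic group of order 36.
As gcd(7, 36) = 1, raising to the 7th power is a bijection on this group: if x_1^7 ≡ x_2^7 then (x_1x_2^{−1})^7 = 1, and the only element of order dividing gcd(7, 36) = 1 is 1, so x_1 = x_2.
With g(0) = 0 this makes g injective on all of ℤ_{37}, hence bijective (finite equal-size domain and codomain). In particular g is injective.
Since g is injective, we find the preimage of 9. The inverse of x ↦ x^7 on (ℤ_{37})^× is x ↦ x^31, because 7·31 = 217 = 6·36 + 1 ≡ 1 (mod 36) and x^{36} = 1 for x ≠ 0 (Fermat). So g⁻¹(9) = 9^31 mod 37.
Repeated squaring mod 37: 9^1 ≡ 9, 9^2 ≡ 9² = 81 ≡ 7, 9^4 ≡ 7² = 49 ≡ 12, 9^8 ≡ 12² = 144 ≡ 33, 9^16 ≡ 33² = 1089 ≡ 16. Since 31 = 16 + 8 + 4 + 2 + 1, 9^31 ≡ 16·33·12·7·9: 16·33 = 528 ≡ 10, then 10·12 = 120 ≡ 9, then 9·7 = 63 ≡ 26, then 26·9 = 234 ≡ 12. So 9^31 ≡ 12 (mod 37).
Hence g⁻¹(9) = 12.

12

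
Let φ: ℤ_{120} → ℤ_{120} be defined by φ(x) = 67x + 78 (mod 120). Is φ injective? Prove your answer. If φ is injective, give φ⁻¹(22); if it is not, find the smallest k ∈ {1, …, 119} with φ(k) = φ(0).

Suppose φ(a) = φ(b) in ℤ_{120}. Then 67a + 78 ≡ 67b + 78 (mod 120), therefore 67(a − b) ≡ 0 (mod 120).
Since gcd(67, 120) = 1, 67 is invertible modulo 120, so a − b ≡ 0 (mod 120), i.e. a = b.
Therefore φ is injective.
We now compute 67⁻¹ mod 120 explicitly. Euclid's algorithm: 120 = 1·67 + 53, 67 = 1·53 + 14, 53 = 3·14 + 11, 14 = 1·11 + 3, 11 = 3·3 + 2, 3 = 1·2 + 1; back-substituting gives 1 = 43·67 − 24·120, so 67⁻¹ ≡ 43 (mod 120).
Since φ is injective, we find φ⁻¹(22): we need 67x ≡ 22 − 78 ≡ 64 (mod 120). Using 67⁻¹ = 43: x ≡ 43·64 = 2752 = 22·120 + 112, so x = 112.
Check: φ(112) = 67·112 + 78 = 7582 = 63·120 + 22 ≡ 22 (mod 120).

112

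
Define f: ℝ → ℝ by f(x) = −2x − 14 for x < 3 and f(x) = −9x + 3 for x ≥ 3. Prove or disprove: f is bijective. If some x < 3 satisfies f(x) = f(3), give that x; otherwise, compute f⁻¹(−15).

Both pieces are strictly decreasing (slopes −2 and −9), so each is injective on its own interval.
The left piece maps (−∞, 3) onto (−20, ∞); the right piece maps [3, ∞) onto (−∞, −24].
The images leave a gap (−20 has no preimage), so f is not surjective, hence not bijective.
Because the two images are disjoint, no x < 3 has f(x) = f(3), so we compute f⁻¹(−15): −15 lies in (−20, ∞), so solve −2x − 14 = −15: x = (−15 + 14)/(−2) = 1/2.

1/2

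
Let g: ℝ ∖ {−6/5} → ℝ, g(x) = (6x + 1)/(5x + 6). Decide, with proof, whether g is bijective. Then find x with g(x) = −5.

-1

If g(x) = 6/5, cross-multiplying gives 5(6x + 1) = 6(5x + 6), which simplifies to 5 = 36 — false.  So 6/5 has no preimage and g is not surjective.
Therefore g is not bijective.
Solving g(x) = −5: cross-multiplying gives 6x + 1 = −5(5x + 6), which rearranges to 31x = −31, so x = −1.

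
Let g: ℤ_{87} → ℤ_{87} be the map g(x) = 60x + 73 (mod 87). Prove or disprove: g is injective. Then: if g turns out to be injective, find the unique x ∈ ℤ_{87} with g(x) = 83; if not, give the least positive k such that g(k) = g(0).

Recall that g is injective when g(u) = g(v) forces u = v.
We have gcd(60, 87) = 3 > 1. Taking u = 0 and v = 29: g(0) = 73 and g(29) = 60·29 + 73 = 1813 ≡ 73 (mod 87).
So g(0) = g(29) while 0 ≠ 29, so g is not injective.
Since g is not injective, we find the least positive k with g(k) = g(0): this means 60k ≡ 0 (mod 87), i.e. 87 ∣ 60k. Since gcd(60, 87) = 3, dividing through by 3 this holds exactly when 29 ∣ 20k, and as gcd(20, 29) = 1, exactly when 29 ∣ k.
The smallest positive such k is 29.

29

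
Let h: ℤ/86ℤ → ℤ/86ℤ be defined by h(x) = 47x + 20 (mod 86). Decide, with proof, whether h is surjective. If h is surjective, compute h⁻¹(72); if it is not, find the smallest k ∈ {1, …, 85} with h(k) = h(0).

By definition, h is surjective if every y in the codomain equals h(x) for some x in the domain.
Since gcd(47, 86) = 1, 47 is invertible modulo 86. Euclid's algorithm: 86 = 1·47 + 39, 47 = 1·39 + 8, 39 = 4·8 + 7, 8 = 1·7 + 1; back-substituting gives 1 = 11·47 − 6·86, so 47⁻¹ ≡ 11 (mod 86).
For any y ∈ ℤ/86ℤ, x = 11(y − 20) mod 86 satisfies h(x) = 47·11(y − 20) + 20 ≡ y (since 47·11 ≡ 1 mod 86). So every y has a preimage.
Hence h is surjective.
Since h is surjective, we compute h⁻¹(72): solve 47x + 20 ≡ 72 (mod 86), i.e. 47x ≡ 52 (mod 86).
Multiplying by 47⁻¹ = 11 gives x ≡ 11·52 = 572 = 6·86 + 56 ≡ 56 (mod 86).
Check: h(56) = 47·56 + 20 = 2652 = 30·86 + 72 ≡ 72 (mod 86).

56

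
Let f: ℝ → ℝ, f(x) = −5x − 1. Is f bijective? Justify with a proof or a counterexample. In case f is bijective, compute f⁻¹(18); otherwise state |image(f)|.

Suppose f(a) = f(b). Then −5a − 1 = −5b − 1, so −5a = −5b, hence a = b.
For any y ∈ ℝ, x = (y + 1)/(−5) satisfies f(x) = y.
Thus f is bijective.
Since f is bijective, we compute f⁻¹(18) = (18 + 1)/(−5) = −19/5.

-19/5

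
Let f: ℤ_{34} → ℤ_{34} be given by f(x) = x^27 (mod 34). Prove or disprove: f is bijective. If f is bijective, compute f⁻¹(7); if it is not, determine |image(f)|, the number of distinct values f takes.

Computing x^27 mod 34 for each x (by repeated squaring, reducing mod 34 at every step), the values f(0), f(1), …, f(33) are: 0, 1, 8, 7, 30, 11, 22, 31, 2, 15, 20, 29, 6, 21, 10, 9, 16, 17, 18, 25, 24, 13, 28, 5, 14, 19, 32, 3, 12, 23, 4, 27, 26, 33.
Every element of ℤ_{34} appears exactly once in this list, so f is a bijection, and in particular bijective.
Since f is bijective, we read off the preimage of 7 from the same table: f(3) = 7, so f⁻¹(7) = 3.

3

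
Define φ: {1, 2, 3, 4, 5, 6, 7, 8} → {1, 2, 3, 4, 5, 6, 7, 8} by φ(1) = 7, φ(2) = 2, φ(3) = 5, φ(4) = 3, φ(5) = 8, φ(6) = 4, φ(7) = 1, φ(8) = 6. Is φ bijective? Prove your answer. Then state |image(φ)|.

The values 7, 2, 5, 3, 8, 4, 1, 6 are a permutation of {1, 2, 3, 4, 5, 6, 7, 8}: each element appears exactly once.
So φ is injective and surjective, hence bijective.
The image of φ is {1, 2, 3, 4, 5, 6, 7, 8}, which has 8 elements.

8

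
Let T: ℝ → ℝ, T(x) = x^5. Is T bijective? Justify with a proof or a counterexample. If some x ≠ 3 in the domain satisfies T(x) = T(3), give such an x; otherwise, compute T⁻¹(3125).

On ℝ, x ↦ x^5 is strictly increasing (injective) and for any y ∈ ℝ the 5th root y^{1/5} lies in ℝ (surjective). So T is bijective.
Since x ↦ x^5 is strictly increasing on ℝ, it is injective there, so no x ≠ 3 in the domain has T(x) = T(3). We therefore compute T⁻¹(3125) = 3125^{1/5} = 5 (indeed 5^5 = 3125).

5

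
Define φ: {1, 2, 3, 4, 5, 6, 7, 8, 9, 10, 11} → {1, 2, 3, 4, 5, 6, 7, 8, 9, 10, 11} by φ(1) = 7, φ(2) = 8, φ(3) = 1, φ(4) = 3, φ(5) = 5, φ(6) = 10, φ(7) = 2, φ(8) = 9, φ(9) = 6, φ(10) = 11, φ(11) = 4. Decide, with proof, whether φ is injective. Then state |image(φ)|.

11

The values φ(1), …, φ(11) are 7, 8, 1, 3, 5, 10, 2, 9, 6, 11, 4 — all distinct.
So φ(x_1) = φ(x_2) only when x_1 = x_2, and φ is injective.
The image of φ is {1, 2, 3, 4, 5, 6, 7, 8, 9, 10, 11}, which has 11 elements.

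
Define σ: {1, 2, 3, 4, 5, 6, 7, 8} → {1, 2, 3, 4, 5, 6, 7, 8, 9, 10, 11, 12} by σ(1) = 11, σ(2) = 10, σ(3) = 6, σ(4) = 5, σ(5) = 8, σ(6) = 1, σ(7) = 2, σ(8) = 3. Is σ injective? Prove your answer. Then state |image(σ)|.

The values σ(1), …, σ(8) are 11, 10, 6, 5, 8, 1, 2, 3 — all distinct.
So σ(s) = σ(t) only when s = t, and σ is injective.
The image of σ is {1, 2, 3, 5, 6, 8, 10, 11}, which has 8 elements.

8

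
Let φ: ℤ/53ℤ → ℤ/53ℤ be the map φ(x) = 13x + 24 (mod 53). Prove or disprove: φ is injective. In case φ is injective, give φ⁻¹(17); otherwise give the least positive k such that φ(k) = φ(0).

28

By definition, injectivity means: for all a, b in the domain, φ(a) = φ(b) implies a = b.
Suppose φ(a) = φ(b) in ℤ/53ℤ. Then 13a + 24 ≡ 13b + 24 (mod 53), hence 13(a − b) ≡ 0 (mod 53).
Since gcd(13, 53) = 1, 13 is invertible modulo 53, therefore a − b ≡ 0 (mod 53), i.e. a = b.
Thus φ is injective.
We now compute 13⁻¹ mod 53 explicitly. Euclid's algorithm: 53 = 4·13 + 1; back-substituting gives 1 = 49·13 − 12·53, so 13⁻¹ ≡ 49 (mod 53).
Since φ is injective, we compute φ⁻¹(17): solve 13x + 24 ≡ 17 (mod 53), i.e. 13x ≡ 46 (mod 53).
Multiplying by 13⁻¹ = 49 gives x ≡ 49·46 = 2254 = 42·53 + 28 ≡ 28 (mod 53).
Check: φ(28) = 13·28 + 24 = 388 = 7·53 + 17 ≡ 17 (mod 53).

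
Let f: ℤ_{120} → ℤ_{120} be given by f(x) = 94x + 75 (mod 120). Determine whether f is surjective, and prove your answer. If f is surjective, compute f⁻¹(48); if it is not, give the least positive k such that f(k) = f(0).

60

Since gcd(94, 120) = 2, we have 94x ≡ 0 (mod 2) for all x, so f(x) ≡ 1 (mod 2).
But 0 ≢ 1 (mod 2), so 0 ∈ ℤ_{120} has no preimage. Hence f is not surjective.
Since f is not surjective, we find the least positive k with f(k) = f(0): this means 94k ≡ 0 (mod 120), i.e. 120 ∣ 94k. Since gcd(94, 120) = 2, dividing through by 2 this holds exactly when 60 ∣ 47k, and as gcd(47, 60) = 1, exactly when 60 ∣ k.
The smallest positive such k is 60.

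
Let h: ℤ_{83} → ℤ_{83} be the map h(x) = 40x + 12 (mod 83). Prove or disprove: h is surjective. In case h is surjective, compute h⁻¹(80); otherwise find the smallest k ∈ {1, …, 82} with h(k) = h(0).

10

Since gcd(40, 83) = 1, 40 is invertible modulo 83. Euclid's algorithm: 83 = 2·40 + 3, 40 = 13·3 + 1; back-substituting gives 1 = 27·40 − 13·83, so 40⁻¹ ≡ 27 (mod 83).
For any y ∈ ℤ_{83}, x = 27(y − 12) mod 83 satisfies h(x) = 40·27(y − 12) + 12 ≡ y (since 40·27 ≡ 1 mod 83). So every y has a preimage.
Thus h is surjective.
Since h is surjective, we find h⁻¹(80): we need 40x ≡ 80 − 12 ≡ 68 (mod 83). Using 40⁻¹ = 27: x ≡ 27·68 = 1836 = 22·83 + 10, so x = 10.
Check: h(10) = 40·10 + 12 = 412 = 4·83 + 80 ≡ 80 (mod 83).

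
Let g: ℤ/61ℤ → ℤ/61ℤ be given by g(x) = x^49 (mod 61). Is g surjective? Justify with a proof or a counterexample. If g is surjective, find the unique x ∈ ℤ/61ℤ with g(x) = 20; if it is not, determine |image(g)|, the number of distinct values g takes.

58

Since 61 is prime, the nonzero elements of ℤ/61ℤ form a cyclic group of order 60.
As gcd(49, 60) = 1, raising to the 49th power is a bijection on this group: if u^49 ≡ v^49 then (uv^{−1})^49 = 1, and the only element of order dividing gcd(49, 60) = 1 is 1, so u = v.
With g(0) = 0 this makes g injective on all of ℤ/61ℤ, hence bijective (finite equal-size domain and codomain). In particular g is surjective.
Since g is surjective, we find the preimage of 20. The inverse of x ↦ x^49 on (ℤ/61ℤ)^× is x ↦ x^49, because 49·49 = 2401 = 40·60 + 1 ≡ 1 (mod 60) and x^{60} = 1 for x ≠ 0 (Fermat). So g⁻¹(20) = 20^49 mod 61.
Repeated squaring mod 61: 20^1 ≡ 20, 20^2 ≡ 20² = 400 ≡ 34, 20^4 ≡ 34² = 1156 ≡ 58, 20^8 ≡ 58² = 3364 ≡ 9, 20^16 ≡ 9² = 81 ≡ 20, 20^32 ≡ 20² = 400 ≡ 34. Since 49 = 32 + 16 + 1, 20^49 ≡ 34·20·20: 34·20 = 680 ≡ 9, then 9·20 = 180 ≡ 58. So 20^49 ≡ 58 (mod 61).
Hence g⁻¹(20) = 58.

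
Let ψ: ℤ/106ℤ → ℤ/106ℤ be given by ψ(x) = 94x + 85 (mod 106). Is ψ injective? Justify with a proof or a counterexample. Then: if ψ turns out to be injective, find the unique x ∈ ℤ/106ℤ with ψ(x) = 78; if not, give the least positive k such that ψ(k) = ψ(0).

Recall that injectivity means: for all u, v in the domain, ψ(u) = ψ(v) implies u = v.
We have gcd(94, 106) = 2 > 1. Taking u = 0 and v = 53: ψ(0) = 85 and ψ(53) = 94·53 + 85 = 5067 ≡ 85 (mod 106).
So ψ(0) = ψ(53) while 0 ≠ 53, hence ψ is not injective.
Since ψ is not injective, we find the least positive k with ψ(k) = ψ(0): this means 94k ≡ 0 (mod 106), i.e. 106 ∣ 94k. Since gcd(94, 106) = 2, dividing through by 2 this holds exactly when 53 ∣ 47k, and as gcd(47, 53) = 1, exactly when 53 ∣ k.
The smallest positive such k is 53.

53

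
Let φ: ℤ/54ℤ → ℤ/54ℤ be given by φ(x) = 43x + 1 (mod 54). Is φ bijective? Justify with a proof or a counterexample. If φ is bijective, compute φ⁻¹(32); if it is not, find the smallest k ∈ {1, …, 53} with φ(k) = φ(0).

7

Suppose φ(a) = φ(b) in ℤ/54ℤ. Then 43a + 1 ≡ 43b + 1 (mod 54), thus 43(a − b) ≡ 0 (mod 54).
Since gcd(43, 54) = 1, 43 is invertible modulo 54, thus a − b ≡ 0 (mod 54), i.e. a = b.
We now compute 43⁻¹ mod 54 explicitly. Euclid's algorithm: 54 = 1·43 + 11, 43 = 3·11 + 10, 11 = 1·10 + 1; back-substituting gives 1 = 49·43 − 39·54, so 43⁻¹ ≡ 49 (mod 54).
For any y ∈ ℤ/54ℤ, x = 49(y − 1) mod 54 satisfies φ(x) = 43·49(y − 1) + 1 ≡ y (since 43·49 ≡ 1 mod 54). So every y has a preimage.
Thus φ is bijective.
Since φ is bijective, we compute φ⁻¹(32): solve 43x + 1 ≡ 32 (mod 54), i.e. 43x ≡ 31 (mod 54).
Multiplying by 43⁻¹ = 49 gives x ≡ 49·31 = 1519 = 28·54 + 7 ≡ 7 (mod 54).
Check: φ(7) = 43·7 + 1 = 302 = 5·54 + 32 ≡ 32 (mod 54).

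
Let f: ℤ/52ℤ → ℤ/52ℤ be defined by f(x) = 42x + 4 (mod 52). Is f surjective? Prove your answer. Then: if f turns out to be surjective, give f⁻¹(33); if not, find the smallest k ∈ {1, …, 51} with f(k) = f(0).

By definition, f is surjective if every y in the codomain equals f(x) for some x in the domain.
Since gcd(42, 52) = 2, we have 42x ≡ 0 (mod 2) for all x, so f(x) ≡ 0 (mod 2).
But 1 ≢ 0 (mod 2), so 1 ∈ ℤ/52ℤ has no preimage. Hence f is not surjective.
Since f is not surjective, we find the least positive k with f(k) = f(0): this means 42k ≡ 0 (mod 52), i.e. 52 ∣ 42k. Since gcd(42, 52) = 2, dividing through by 2 this holds exactly when 26 ∣ 21k, and as gcd(21, 26) = 1, exactly when 26 ∣ k.
The smallest positive such k is 26.

26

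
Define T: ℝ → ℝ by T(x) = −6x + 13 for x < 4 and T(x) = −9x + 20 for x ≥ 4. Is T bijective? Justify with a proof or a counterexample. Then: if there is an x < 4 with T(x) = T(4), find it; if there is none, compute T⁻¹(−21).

Both pieces are strictly decreasing (slopes −6 and −9), so each is injective on its own interval.
The left piece maps (−∞, 4) onto (−11, ∞); the right piece maps [4, ∞) onto (−∞, −16].
The images leave a gap (−11 has no preimage), so T is not surjective, hence not bijective.
Because the two images are disjoint, no x < 4 has T(x) = T(4), so we compute T⁻¹(−21): −21 lies in (−∞, −16], so solve −9x + 20 = −21: x = (−21 − 20)/(−9) = 41/9.

41/9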